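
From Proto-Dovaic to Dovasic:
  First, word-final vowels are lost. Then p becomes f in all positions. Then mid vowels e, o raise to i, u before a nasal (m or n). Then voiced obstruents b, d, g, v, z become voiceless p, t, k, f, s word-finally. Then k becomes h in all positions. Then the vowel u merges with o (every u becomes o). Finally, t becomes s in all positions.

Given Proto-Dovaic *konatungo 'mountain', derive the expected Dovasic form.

honasonh

Dovasic: *konatungo
  konatungo → konatung   [apocope]
  konatung (rule 2 does not apply)
  konatung → kunatung   [pre-nasal raising]
  kunatung → kunatunk   [final devoicing]
  kunatunk → hunatunh   [unconditioned shift]
  hunatunh → honatonh   [vowel merger]
  honatonh → honasonh   [unconditioned shift]
  giving Dovasic honasonh.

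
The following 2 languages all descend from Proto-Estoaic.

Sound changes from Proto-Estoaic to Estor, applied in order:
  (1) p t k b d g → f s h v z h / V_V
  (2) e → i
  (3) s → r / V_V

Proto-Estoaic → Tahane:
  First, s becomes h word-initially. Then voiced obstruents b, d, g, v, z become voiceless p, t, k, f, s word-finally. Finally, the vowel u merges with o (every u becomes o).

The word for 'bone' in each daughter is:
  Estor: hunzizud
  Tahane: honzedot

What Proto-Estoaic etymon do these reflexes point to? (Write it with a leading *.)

*hunzedud

Position 6: Estor has z, Tahane has d. Tahane preserves d here (none of its changes turn any other segment into d), so the proto-segment is *d.
Position 5: Estor has i, Tahane has e. Tahane preserves e here (none of its changes turn any other segment into e), so the proto-segment is *e.
This points to *hunzedud. Verify forward in each daughter:
Estor: start from *hunzedud.
  rule 1 (intervocalic lenition): hunzedud → hunzezud
  rule 2 (vowel merger): hunzezud → hunzizud
  rule 3: no change — hunzizud
  ⇒ Estor hunzizud
Tahane: start from *hunzedud.
  rule 1: no change — hunzedud
  rule 2 (final devoicing): hunzedud → hunzedut
  rule 3 (vowel merger): hunzedut → honzedot
  ⇒ Tahane honzedot
*hunzedud is the unique common source.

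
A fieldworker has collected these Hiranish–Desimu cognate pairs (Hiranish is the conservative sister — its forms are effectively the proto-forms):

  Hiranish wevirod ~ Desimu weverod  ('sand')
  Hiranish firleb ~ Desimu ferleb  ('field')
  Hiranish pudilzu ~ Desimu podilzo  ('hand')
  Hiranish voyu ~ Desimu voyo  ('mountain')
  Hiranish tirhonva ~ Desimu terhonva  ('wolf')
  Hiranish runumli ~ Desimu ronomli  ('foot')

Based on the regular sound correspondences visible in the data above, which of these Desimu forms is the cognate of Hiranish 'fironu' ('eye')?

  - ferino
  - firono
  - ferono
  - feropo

wevirod ~ weverod, firleb ~ ferleb — Hiranish i corresponds to Desimu e after a consonant, before r.
pudilzu ~ podilzo, voyu ~ voyo — Hiranish u corresponds to Desimu o word-finally.
Applying these to Hiranish 'fironu':
  fironu → feronu   (i→e after a consonant, before r)
  feronu → ferono   (u→o word-finally)
So the Desimu cognate is 'ferono'.

ferono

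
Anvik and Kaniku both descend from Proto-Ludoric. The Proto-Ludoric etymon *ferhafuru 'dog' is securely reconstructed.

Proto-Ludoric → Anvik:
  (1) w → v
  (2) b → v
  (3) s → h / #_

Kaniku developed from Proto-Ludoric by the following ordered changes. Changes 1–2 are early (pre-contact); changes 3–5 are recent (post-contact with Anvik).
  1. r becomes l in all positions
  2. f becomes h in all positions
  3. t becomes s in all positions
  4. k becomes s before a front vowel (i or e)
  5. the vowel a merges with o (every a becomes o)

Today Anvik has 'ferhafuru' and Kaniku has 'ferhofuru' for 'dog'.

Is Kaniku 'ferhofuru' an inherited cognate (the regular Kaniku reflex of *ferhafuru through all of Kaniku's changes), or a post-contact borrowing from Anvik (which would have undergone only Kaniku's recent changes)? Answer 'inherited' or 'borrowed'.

If inherited, *ferhafuru would pass through all of Kaniku's changes:
Kaniku: *ferhafuru > felhafulu > helhahulu > helhohulu  (by unconditioned shift, unconditioned shift, vowel merger)
If borrowed from Anvik 'ferhafuru' after the early changes, it would undergo only the recent ones:
  rule 3 (unconditioned shift): no change (ferhafuru)
  rule 4 (palatalisation): no change (ferhafuru)
  rule 5 (vowel merger): ferhafuru → ferhofuru
  ⇒ as a loan: ferhofuru
Kaniku 'ferhofuru' matches the loan outcome 'ferhofuru', not the inherited 'helhohulu' — it skipped the early Kaniku changes, so it was borrowed from Anvik.

borrowed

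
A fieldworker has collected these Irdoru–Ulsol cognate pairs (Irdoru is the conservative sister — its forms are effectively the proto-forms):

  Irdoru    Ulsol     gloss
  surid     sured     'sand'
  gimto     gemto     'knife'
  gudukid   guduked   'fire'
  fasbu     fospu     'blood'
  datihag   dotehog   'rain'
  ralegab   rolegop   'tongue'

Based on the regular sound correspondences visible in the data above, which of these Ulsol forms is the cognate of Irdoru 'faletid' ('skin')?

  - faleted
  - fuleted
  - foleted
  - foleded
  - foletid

fasbu ~ fospu, datihag ~ dotehog — Irdoru a corresponds to Ulsol o after a consonant, before a consonant other than r, m, n, p, b, f, v.
surid ~ sured, gudukid ~ guduked — Irdoru i corresponds to Ulsol e after a consonant, before a consonant other than r, m, n, p, b, f, v.
Applying these to Irdoru 'faletid':
  faletid → foletid   (a→o after a consonant, before a consonant other than r, m, n, p, b, f, v)
  foletid → foleted   (i→e after a consonant, before a consonant other than r, m, n, p, b, f, v)
So the Ulsol cognate is 'foleted'.

foleted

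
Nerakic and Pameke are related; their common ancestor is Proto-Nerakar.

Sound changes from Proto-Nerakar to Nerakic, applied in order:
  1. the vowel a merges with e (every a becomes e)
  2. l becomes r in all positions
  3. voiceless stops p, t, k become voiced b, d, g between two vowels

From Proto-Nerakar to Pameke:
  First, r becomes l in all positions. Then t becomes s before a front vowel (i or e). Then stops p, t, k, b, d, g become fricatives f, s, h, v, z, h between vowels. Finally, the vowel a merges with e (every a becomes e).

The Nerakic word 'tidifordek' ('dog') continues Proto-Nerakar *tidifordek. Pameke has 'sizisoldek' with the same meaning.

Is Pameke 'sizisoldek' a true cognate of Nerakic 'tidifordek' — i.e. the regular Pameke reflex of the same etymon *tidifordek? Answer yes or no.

no

Derive the expected Pameke reflex of *tidifordek:
Pameke: *tidifordek
  tidifordek → tidifoldek   [unconditioned shift]
  tidifoldek → sidifoldek   [palatalisation]
  sidifoldek → sizifoldek   [intervocalic lenition]
  sizifoldek (rule 4 does not apply)
  giving Pameke sizifoldek.
The regular Pameke reflex would be 'sizifoldek', but the attested form is 'sizisoldek'. The correspondence is irregular, so they are not cognates (the Pameke form has a different source).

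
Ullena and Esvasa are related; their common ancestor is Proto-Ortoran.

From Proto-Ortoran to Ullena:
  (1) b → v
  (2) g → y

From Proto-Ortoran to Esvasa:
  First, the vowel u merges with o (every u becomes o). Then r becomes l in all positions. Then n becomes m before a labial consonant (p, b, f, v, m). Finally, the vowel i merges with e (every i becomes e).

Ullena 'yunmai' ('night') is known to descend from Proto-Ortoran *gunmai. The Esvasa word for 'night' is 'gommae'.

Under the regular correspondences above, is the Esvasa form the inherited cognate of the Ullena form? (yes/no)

Derive the expected Esvasa reflex of *gunmai:
Esvasa: *gunmai
  gunmai → gonmai   [vowel merger]
  gonmai (rule 2 does not apply)
  gonmai → gommai   [nasal place assimilation]
  gommai → gommae   [vowel merger]
  giving Esvasa gommae.
Esvasa 'gommae' matches the regular reflex exactly, so the pair is cognate.

yes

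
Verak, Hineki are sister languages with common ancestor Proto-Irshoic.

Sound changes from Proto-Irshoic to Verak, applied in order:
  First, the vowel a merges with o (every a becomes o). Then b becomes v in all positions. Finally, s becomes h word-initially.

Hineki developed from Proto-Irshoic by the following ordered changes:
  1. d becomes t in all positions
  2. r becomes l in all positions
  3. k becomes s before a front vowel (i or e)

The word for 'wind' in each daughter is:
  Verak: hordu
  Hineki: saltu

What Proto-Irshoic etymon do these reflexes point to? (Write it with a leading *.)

Position 4: Verak has d, Hineki has t. Verak preserves d here (none of its changes turn any other segment into d), so the proto-segment is *d.
Position 1: Verak has h, Hineki has s. Taking the neighbouring segments as reconstructed: Verak h could go back to *s or *h; Hineki s can only go back to *s — the one source consistent with every daughter is *s.
Position 2: Verak has o, Hineki has a. Hineki preserves a here (none of its changes turn any other segment into a), so the proto-segment is *a.
Continuing position by position gives *sardu; check it forward:
Verak: start from *sardu.
  rule 1 (vowel merger): sardu → sordu
  rule 2: no change — sordu
  rule 3 (debuccalisation): sordu → hordu
  ⇒ Verak hordu
Hineki: *sardu
  sardu → sartu   [unconditioned shift]
  sartu → saltu   [unconditioned shift]
  saltu (rule 3 does not apply)
  giving Hineki saltu.
Only *sardu yields all of Verak hordu, Hineki saltu.

*sardu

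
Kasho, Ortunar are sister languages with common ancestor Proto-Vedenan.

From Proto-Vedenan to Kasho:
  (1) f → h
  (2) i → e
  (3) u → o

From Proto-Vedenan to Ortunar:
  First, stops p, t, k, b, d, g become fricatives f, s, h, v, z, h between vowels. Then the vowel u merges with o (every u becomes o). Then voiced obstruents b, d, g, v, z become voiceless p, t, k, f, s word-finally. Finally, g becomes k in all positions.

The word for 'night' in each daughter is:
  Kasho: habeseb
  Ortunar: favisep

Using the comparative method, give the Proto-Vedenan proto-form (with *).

*fabiseb

Position 7: Kasho has b, Ortunar has p. Kasho preserves b here (none of its changes turn any other segment into b), so the proto-segment is *b.
Position 1: Kasho has h, Ortunar has f. Taking the neighbouring segments as reconstructed: Kasho h could go back to *f or *h; Ortunar f can only go back to *f — the one source consistent with every daughter is *f.
Position 3: Kasho has b, Ortunar has v. Kasho preserves b here (none of its changes turn any other segment into b), so the proto-segment is *b.
Verify the candidate proto-form against each daughter:
Kasho: *fabiseb
  fabiseb → habiseb   [unconditioned shift]
  habiseb → habeseb   [vowel merger]
  habeseb (rule 3 does not apply)
  giving Kasho habeseb.
Ortunar: *fabiseb
  fabiseb → faviseb   [intervocalic lenition]
  faviseb (rule 2 does not apply)
  faviseb → favisep   [final devoicing]
  favisep (rule 4 does not apply)
  giving Ortunar favisep.
*fabiseb is the unique common source.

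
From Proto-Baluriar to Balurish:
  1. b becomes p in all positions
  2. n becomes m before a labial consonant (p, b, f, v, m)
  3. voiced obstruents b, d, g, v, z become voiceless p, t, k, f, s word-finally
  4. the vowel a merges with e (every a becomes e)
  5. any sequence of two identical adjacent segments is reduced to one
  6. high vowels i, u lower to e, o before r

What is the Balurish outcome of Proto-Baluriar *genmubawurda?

gemupeworde

Balurish: *genmubawurda > genmupawurda > gemmupawurda > gemmupewurde > gemupewurde > gemupeworde  (by unconditioned shift, nasal place assimilation, vowel merger, degemination, pre-rhotic lowering)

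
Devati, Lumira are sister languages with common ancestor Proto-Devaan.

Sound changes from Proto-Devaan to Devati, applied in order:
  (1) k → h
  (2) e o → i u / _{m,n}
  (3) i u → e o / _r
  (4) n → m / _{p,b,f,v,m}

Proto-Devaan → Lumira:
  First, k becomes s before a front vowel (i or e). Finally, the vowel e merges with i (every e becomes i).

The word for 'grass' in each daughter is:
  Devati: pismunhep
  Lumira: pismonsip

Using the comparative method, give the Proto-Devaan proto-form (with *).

*pismonkep

Position 7: Devati has h, Lumira has s. Taking the neighbouring segments as reconstructed: Devati h could go back to *k or *h; Lumira s could go back to *k or *s — the one source consistent with every daughter is *k.
Position 5: Devati has u, Lumira has o. Lumira preserves o here (none of its changes turn any other segment into o), so the proto-segment is *o.
Continuing position by position gives *pismonkep; check it forward:
Devati: *pismonkep
  pismonkep → pismonhep   [unconditioned shift]
  pismonhep → pismunhep   [pre-nasal raising]
  pismunhep (rule 3 does not apply)
  pismunhep (rule 4 does not apply)
  giving Devati pismunhep.
Lumira: *pismonkep
  pismonkep → pismonsep   [palatalisation]
  pismonsep → pismonsip   [vowel merger]
  giving Lumira pismonsip.
Only *pismonkep yields all of Devati pismunhep, Lumira pismonsip.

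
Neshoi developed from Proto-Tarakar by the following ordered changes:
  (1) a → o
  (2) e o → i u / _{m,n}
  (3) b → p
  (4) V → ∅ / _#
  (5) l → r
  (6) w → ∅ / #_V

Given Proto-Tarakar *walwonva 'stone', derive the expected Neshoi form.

Neshoi: *walwonva > wolwonvo > wolwunvo > wolwunv > worwunv > orwunv  (by vowel merger, pre-nasal raising, apocope, unconditioned shift, glide loss)

orwunv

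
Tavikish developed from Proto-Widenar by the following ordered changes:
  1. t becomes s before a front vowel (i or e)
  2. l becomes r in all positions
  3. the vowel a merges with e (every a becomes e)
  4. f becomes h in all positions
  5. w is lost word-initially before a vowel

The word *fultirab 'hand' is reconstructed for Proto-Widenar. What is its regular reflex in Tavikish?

hursireb

Tavikish: *fultirab > fulsirab > fursirab > fursireb > hursireb  (by palatalisation, unconditioned shift, vowel merger, unconditioned shift)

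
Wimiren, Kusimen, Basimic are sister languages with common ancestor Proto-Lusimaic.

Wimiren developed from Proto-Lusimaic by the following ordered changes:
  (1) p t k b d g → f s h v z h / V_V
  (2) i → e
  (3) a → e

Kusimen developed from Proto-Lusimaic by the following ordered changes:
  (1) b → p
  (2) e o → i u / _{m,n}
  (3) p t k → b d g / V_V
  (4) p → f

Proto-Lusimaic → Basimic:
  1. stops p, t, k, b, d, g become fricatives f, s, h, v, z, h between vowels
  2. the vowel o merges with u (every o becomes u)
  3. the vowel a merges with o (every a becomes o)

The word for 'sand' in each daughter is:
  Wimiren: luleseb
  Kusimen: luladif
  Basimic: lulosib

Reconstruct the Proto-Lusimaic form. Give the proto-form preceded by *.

*lulatib

Position 4: Wimiren has e, Kusimen has a, Basimic has o. Kusimen preserves a here (none of its changes turn any other segment into a), so the proto-segment is *a.
Position 6: Wimiren has e, Kusimen has i, Basimic has i. Basimic preserves i here (none of its changes turn any other segment into i), so the proto-segment is *i.
Verify the candidate proto-form against each daughter:
Wimiren: *lulatib > lulasib > lulaseb > luleseb  (by intervocalic lenition, vowel merger, vowel merger)
Kusimen: start from *lulatib.
  rule 1 (unconditioned shift): lulatib → lulatip
  rule 2: no change — lulatip
  rule 3 (intervocalic voicing): lulatip → luladip
  rule 4 (unconditioned shift): luladip → luladif
  ⇒ Kusimen luladif
Basimic: *lulatib > lulasib > lulosib  (by intervocalic lenition, vowel merger)
Only *lulatib yields all of Wimiren luleseb, Kusimen luladif, Basimic lulosib.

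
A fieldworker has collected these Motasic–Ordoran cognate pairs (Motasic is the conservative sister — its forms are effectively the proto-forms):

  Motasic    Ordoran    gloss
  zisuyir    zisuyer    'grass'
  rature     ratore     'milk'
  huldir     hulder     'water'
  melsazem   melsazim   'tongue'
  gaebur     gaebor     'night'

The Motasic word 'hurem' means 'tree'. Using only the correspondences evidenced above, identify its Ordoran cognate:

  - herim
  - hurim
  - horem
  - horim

horim

rature ~ ratore, gaebur ~ gaebor — Motasic u corresponds to Ordoran o after a consonant, before r.
melsazem ~ melsazim — Motasic e corresponds to Ordoran i after a consonant, before a nasal.
Applying these to Motasic 'hurem':
  hurem → horem   (u→o after a consonant, before r)
  horem → horim   (e→i after a consonant, before a nasal)
So the Ordoran cognate is 'horim'.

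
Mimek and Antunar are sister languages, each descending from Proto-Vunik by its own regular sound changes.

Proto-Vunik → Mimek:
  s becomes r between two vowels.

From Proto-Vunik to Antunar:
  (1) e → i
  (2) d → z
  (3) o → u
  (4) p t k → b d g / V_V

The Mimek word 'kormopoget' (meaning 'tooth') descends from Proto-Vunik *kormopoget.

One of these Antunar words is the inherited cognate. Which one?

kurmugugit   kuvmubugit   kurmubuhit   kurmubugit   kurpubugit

kurmubugit

Antunar: start from *kormopoget.
  rule 1 (vowel merger): kormopoget → kormopogit
  rule 2: no change — kormopogit
  rule 3 (vowel merger): kormopogit → kurmupugit
  rule 4 (intervocalic voicing): kurmupugit → kurmubugit
  ⇒ Antunar kurmubugit
Among the options, 'kurmubugit' alone shows every Antunar change applied in order.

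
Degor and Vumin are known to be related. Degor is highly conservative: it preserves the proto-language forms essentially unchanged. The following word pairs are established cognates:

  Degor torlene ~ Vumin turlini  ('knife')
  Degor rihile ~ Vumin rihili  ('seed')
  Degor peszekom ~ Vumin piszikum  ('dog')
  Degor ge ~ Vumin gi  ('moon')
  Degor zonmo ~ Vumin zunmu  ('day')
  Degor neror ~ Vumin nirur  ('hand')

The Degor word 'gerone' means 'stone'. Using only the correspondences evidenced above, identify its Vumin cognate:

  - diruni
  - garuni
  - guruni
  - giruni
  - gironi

neror ~ nirur — Degor e corresponds to Vumin i after a consonant, before r.
zonmo ~ zunmu — Degor o corresponds to Vumin u after a consonant, before a nasal.
torlene ~ turlini, rihile ~ rihili — Degor e corresponds to Vumin i word-finally.
Applying these to Degor 'gerone':
  gerone → girone   (e→i after a consonant, before r)
  girone → girune   (o→u after a consonant, before a nasal)
  girune → giruni   (e→i word-finally)
So the Vumin cognate is 'giruni'.

giruni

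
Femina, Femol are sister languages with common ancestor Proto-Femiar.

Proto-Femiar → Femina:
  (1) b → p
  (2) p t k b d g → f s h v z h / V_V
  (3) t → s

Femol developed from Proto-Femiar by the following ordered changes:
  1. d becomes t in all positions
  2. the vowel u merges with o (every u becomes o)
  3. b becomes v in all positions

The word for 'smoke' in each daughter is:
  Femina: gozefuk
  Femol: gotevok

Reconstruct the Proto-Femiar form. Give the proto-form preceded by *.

Position 5: Femina has f, Femol has v. Taking the neighbouring segments as reconstructed: Femina f could go back to *p or *b or *f; Femol v could go back to *b or *v — the one source consistent with every daughter is *b.
Position 6: Femina has u, Femol has o. Femina preserves u here (none of its changes turn any other segment into u), so the proto-segment is *u.
Continuing position by position gives *godebuk; check it forward:
Femina: start from *godebuk.
  rule 1 (unconditioned shift): godebuk → godepuk
  rule 2 (intervocalic lenition): godepuk → gozefuk
  rule 3: no change — gozefuk
  ⇒ Femina gozefuk
Femol: start from *godebuk.
  rule 1 (unconditioned shift): godebuk → gotebuk
  rule 2 (vowel merger): gotebuk → gotebok
  rule 3 (unconditioned shift): gotebok → gotevok
  ⇒ Femol gotevok
No other proto-form is consistent with every reflex, so the reconstruction is *godebuk.

*godebuk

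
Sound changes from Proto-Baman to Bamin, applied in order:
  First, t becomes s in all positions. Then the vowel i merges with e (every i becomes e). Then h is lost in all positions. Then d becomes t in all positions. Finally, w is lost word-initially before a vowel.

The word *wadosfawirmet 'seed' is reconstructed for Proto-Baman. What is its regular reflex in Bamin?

Bamin: *wadosfawirmet
  wadosfawirmet → wadosfawirmes   [unconditioned shift]
  wadosfawirmes → wadosfawermes   [vowel merger]
  wadosfawermes (rule 3 does not apply)
  wadosfawermes → watosfawermes   [unconditioned shift]
  watosfawermes → atosfawermes   [glide loss]
  giving Bamin atosfawermes.

atosfawermes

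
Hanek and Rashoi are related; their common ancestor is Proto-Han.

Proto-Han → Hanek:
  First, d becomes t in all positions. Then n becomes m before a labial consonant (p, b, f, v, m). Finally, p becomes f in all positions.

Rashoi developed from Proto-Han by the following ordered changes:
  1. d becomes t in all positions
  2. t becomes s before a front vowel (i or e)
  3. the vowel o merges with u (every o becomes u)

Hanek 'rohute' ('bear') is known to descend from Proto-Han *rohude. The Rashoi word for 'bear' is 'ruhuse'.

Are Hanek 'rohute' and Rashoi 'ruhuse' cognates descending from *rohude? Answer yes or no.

Derive the expected Rashoi reflex of *rohude:
Rashoi: *rohude > rohute > rohuse > ruhuse  (by unconditioned shift, palatalisation, vowel merger)
Rashoi 'ruhuse' matches the regular reflex exactly, so the pair is cognate.

yes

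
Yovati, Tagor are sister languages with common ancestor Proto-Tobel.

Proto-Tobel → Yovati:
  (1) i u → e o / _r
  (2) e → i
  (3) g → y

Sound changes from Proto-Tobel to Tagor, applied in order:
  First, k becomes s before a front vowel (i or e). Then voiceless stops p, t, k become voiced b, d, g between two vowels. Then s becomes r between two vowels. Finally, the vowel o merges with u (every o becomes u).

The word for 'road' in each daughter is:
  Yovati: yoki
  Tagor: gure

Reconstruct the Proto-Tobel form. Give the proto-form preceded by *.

*goke

Position 1: Yovati has y, Tagor has g. Taking the neighbouring segments as reconstructed: Yovati y could go back to *g or *y; Tagor g can only go back to *g — the one source consistent with every daughter is *g.
Position 2: Yovati has o, Tagor has u. Taking the neighbouring segments as reconstructed: Yovati o can only go back to *o; Tagor u could go back to *o or *u — the one source consistent with every daughter is *o.
Verify the candidate proto-form against each daughter:
Yovati: *goke
  goke (rule 1 does not apply)
  goke → goki   [vowel merger]
  goki → yoki   [unconditioned shift]
  giving Yovati yoki.
Tagor: start from *goke.
  rule 1 (palatalisation): goke → gose
  rule 2: no change — gose
  rule 3 (rhotacism): gose → gore
  rule 4 (vowel merger): gore → gure
  ⇒ Tagor gure
*goke is the unique common source.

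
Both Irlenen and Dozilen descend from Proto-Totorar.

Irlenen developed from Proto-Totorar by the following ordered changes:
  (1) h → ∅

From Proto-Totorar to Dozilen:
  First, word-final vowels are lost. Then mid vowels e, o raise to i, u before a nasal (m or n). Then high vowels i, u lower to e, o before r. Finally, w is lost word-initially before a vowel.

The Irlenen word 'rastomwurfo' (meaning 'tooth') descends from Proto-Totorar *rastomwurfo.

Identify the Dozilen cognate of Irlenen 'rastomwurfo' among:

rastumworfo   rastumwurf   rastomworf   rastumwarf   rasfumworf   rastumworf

rastumworf

Dozilen: *rastomwurfo > rastomwurf > rastumwurf > rastumworf  (by apocope, pre-nasal raising, pre-rhotic lowering)
Only 'rastumworf' matches the regular Dozilen development of *rastomwurfo.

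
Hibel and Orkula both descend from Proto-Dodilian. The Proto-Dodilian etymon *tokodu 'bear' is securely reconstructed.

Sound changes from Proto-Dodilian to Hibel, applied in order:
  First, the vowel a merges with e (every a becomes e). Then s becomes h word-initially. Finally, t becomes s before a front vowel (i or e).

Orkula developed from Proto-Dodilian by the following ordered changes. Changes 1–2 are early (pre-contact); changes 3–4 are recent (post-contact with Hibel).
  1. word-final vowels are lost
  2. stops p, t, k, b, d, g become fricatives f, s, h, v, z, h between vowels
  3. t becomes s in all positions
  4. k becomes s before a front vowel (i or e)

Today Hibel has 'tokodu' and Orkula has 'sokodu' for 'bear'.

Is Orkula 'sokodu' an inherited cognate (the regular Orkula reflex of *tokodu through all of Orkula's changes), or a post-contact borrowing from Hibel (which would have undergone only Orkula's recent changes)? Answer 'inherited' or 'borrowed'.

If inherited, *tokodu would pass through all of Orkula's changes:
Orkula: *tokodu
  tokodu → tokod   [apocope]
  tokod → tohod   [intervocalic lenition]
  tohod → sohod   [unconditioned shift]
  sohod (rule 4 does not apply)
  giving Orkula sohod.
If borrowed from Hibel 'tokodu' after the early changes, it would undergo only the recent ones:
  rule 3 (unconditioned shift): tokodu → sokodu
  rule 4 (palatalisation): no change (sokodu)
  ⇒ as a loan: sokodu
Orkula 'sokodu' matches the loan outcome 'sokodu', not the inherited 'sohod' — it skipped the early Orkula changes, so it was borrowed from Hibel.

borrowed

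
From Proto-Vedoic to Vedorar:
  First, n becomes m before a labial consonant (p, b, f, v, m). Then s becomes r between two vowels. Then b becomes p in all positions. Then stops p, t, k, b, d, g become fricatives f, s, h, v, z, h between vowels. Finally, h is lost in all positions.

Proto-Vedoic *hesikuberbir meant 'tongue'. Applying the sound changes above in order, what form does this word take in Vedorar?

Vedorar: *hesikuberbir
  hesikuberbir (rule 1 does not apply)
  hesikuberbir → herikuberbir   [rhotacism]
  herikuberbir → herikuperpir   [unconditioned shift]
  herikuperpir → herihuferpir   [intervocalic lenition]
  herihuferpir → eriuferpir   [h-loss]
  giving Vedorar eriuferpir.

eriuferpir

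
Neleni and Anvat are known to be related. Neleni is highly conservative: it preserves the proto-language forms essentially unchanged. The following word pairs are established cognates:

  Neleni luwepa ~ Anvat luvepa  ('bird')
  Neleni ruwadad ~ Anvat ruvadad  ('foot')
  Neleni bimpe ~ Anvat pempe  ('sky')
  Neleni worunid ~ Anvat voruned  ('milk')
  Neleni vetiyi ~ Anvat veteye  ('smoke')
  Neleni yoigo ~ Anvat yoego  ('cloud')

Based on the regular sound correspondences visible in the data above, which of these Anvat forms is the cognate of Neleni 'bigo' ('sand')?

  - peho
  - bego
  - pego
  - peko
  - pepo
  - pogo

bimpe ~ pempe — Neleni b corresponds to Anvat p word-initially before a front vowel.
worunid ~ voruned, vetiyi ~ veteye — Neleni i corresponds to Anvat e after a consonant, before a consonant other than r, m, n, p, b, f, v.
Applying these to Neleni 'bigo':
  bigo → pigo   (b→p word-initially before a front vowel)
  pigo → pego   (i→e after a consonant, before a consonant other than r, m, n, p, b, f, v)
So the Anvat cognate is 'pego'.

pego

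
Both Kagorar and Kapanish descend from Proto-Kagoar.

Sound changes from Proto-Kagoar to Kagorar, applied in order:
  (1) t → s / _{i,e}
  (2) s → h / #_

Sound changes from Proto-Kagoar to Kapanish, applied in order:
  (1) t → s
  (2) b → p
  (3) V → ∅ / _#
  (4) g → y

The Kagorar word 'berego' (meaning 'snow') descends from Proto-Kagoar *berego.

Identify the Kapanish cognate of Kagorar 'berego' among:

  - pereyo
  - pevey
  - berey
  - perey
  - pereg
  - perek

perey

Kapanish: *berego > perego > pereg > perey  (by unconditioned shift, apocope, unconditioned shift)
The other candidates each miss or misapply at least one Kapanish change.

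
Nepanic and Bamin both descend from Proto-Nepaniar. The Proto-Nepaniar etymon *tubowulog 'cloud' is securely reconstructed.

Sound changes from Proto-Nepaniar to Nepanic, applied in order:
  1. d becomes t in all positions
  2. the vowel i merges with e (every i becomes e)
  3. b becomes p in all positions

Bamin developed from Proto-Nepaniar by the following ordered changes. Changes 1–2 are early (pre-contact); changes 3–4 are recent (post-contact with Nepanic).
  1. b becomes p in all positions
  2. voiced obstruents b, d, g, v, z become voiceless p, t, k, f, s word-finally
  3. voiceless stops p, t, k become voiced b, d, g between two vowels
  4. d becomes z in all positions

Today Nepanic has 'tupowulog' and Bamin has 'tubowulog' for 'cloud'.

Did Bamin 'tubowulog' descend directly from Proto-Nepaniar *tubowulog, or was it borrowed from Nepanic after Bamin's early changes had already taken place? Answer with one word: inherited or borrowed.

borrowed

If inherited, *tubowulog would pass through all of Bamin's changes:
Bamin: *tubowulog > tupowulog > tupowulok > tubowulok  (by unconditioned shift, final devoicing, intervocalic voicing)
If borrowed from Nepanic 'tupowulog' after the early changes, it would undergo only the recent ones:
  rule 3 (intervocalic voicing): tupowulog → tubowulog
  rule 4 (unconditioned shift): no change (tubowulog)
  ⇒ as a loan: tubowulog
Bamin 'tubowulog' matches the loan outcome 'tubowulog', not the inherited 'tubowulok' — it skipped the early Bamin changes, so it was borrowed from Nepanic.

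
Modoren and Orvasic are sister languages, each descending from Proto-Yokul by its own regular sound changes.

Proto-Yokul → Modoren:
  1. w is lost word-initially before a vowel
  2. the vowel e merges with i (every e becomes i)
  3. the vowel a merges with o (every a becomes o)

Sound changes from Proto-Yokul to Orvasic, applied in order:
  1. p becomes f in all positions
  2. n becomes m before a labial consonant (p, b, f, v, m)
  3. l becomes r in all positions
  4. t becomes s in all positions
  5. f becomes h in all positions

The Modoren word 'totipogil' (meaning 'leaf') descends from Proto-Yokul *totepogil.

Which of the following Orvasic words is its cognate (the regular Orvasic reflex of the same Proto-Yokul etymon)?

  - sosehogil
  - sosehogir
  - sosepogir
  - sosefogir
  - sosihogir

Orvasic: *totepogil > totefogil > totefogir > sosefogir > sosehogir  (by unconditioned shift, unconditioned shift, unconditioned shift, unconditioned shift)
Among the options, 'sosehogir' alone shows every Orvasic change applied in order.

sosehogir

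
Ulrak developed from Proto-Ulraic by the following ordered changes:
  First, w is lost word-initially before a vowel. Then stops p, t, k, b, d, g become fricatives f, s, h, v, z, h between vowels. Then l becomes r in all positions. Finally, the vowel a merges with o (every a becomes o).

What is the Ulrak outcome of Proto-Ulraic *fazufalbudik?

fozuforbuzik

Ulrak: *fazufalbudik > fazufalbuzik > fazufarbuzik > fozuforbuzik  (by intervocalic lenition, unconditioned shift, vowel merger)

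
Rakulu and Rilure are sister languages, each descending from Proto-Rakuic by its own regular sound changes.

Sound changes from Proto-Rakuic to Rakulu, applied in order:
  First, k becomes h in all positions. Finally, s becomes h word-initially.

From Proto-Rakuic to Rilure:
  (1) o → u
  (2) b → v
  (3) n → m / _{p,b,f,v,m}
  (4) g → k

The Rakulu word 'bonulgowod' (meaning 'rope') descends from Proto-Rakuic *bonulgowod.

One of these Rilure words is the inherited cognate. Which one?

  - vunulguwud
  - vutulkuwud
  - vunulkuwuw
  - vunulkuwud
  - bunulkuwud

vunulkuwud

Rilure: *bonulgowod > bunulguwud > vunulguwud > vunulkuwud  (by vowel merger, unconditioned shift, unconditioned shift)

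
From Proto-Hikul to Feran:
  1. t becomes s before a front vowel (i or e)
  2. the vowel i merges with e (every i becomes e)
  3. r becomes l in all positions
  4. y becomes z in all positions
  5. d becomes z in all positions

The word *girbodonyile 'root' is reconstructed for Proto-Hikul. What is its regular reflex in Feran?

Feran: *girbodonyile
  girbodonyile (rule 1 does not apply)
  girbodonyile → gerbodonyele   [vowel merger]
  gerbodonyele → gelbodonyele   [unconditioned shift]
  gelbodonyele → gelbodonzele   [unconditioned shift]
  gelbodonzele → gelbozonzele   [unconditioned shift]
  giving Feran gelbozonzele.

gelbozonzele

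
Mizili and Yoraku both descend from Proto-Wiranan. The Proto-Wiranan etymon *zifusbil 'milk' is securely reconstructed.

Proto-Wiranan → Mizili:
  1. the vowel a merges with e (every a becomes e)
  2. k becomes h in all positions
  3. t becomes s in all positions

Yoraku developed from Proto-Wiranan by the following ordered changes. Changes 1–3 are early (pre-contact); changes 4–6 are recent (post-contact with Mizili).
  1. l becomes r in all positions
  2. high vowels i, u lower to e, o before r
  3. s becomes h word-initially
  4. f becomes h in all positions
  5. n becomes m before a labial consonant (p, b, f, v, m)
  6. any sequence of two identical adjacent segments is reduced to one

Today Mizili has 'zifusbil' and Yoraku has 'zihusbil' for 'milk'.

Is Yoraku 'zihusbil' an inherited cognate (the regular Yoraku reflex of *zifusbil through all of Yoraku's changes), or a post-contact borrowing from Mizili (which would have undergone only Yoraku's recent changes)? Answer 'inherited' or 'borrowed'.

If inherited, *zifusbil would pass through all of Yoraku's changes:
Yoraku: *zifusbil > zifusbir > zifusber > zihusber  (by unconditioned shift, pre-rhotic lowering, unconditioned shift)
If borrowed from Mizili 'zifusbil' after the early changes, it would undergo only the recent ones:
  rule 4 (unconditioned shift): zifusbil → zihusbil
  rule 5 (nasal place assimilation): no change (zihusbil)
  rule 6 (degemination): no change (zihusbil)
  ⇒ as a loan: zihusbil
Yoraku 'zihusbil' matches the loan outcome 'zihusbil', not the inherited 'zihusber' — it skipped the early Yoraku changes, so it was borrowed from Mizili.

borrowed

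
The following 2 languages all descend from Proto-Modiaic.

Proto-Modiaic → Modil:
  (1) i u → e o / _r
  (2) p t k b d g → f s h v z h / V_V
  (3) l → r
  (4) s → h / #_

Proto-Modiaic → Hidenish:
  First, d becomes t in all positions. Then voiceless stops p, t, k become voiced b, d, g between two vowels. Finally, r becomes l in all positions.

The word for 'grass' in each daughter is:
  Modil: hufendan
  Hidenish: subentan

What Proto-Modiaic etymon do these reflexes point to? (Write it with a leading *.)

*supendan

Position 6: Modil has d, Hidenish has t. Modil preserves d here (none of its changes turn any other segment into d), so the proto-segment is *d.
Position 3: Modil has f, Hidenish has b. Taking the neighbouring segments as reconstructed: Modil f could go back to *p or *f; Hidenish b could go back to *p or *b — the one source consistent with every daughter is *p.
Position 1: Modil has h, Hidenish has s. Hidenish preserves s here (none of its changes turn any other segment into s), so the proto-segment is *s.
This points to *supendan. Verify forward in each daughter:
Modil: *supendan
  supendan (rule 1 does not apply)
  supendan → sufendan   [intervocalic lenition]
  sufendan (rule 3 does not apply)
  sufendan → hufendan   [debuccalisation]
  giving Modil hufendan.
Hidenish: *supendan
  supendan → supentan   [unconditioned shift]
  supentan → subentan   [intervocalic voicing]
  subentan (rule 3 does not apply)
  giving Hidenish subentan.
No other proto-form is consistent with every reflex, so the reconstruction is *supendan.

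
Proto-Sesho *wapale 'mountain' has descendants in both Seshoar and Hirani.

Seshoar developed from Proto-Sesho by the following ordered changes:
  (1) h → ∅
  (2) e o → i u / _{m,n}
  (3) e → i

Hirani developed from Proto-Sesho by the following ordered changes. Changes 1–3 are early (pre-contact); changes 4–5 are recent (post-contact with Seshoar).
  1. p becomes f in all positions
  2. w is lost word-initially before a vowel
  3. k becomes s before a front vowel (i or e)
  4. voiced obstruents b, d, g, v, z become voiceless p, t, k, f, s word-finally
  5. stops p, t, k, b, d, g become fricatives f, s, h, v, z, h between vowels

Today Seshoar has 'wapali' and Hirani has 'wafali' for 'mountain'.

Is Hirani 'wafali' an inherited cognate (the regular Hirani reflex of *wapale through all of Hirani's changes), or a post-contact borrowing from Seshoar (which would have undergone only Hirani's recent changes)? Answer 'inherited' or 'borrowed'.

borrowed

If inherited, *wapale would pass through all of Hirani's changes:
Hirani: *wapale
  wapale → wafale   [unconditioned shift]
  wafale → afale   [glide loss]
  afale (rule 3 does not apply)
  afale (rule 4 does not apply)
  afale (rule 5 does not apply)
  giving Hirani afale.
If borrowed from Seshoar 'wapali' after the early changes, it would undergo only the recent ones:
  rule 4 (final devoicing): no change (wapali)
  rule 5 (intervocalic lenition): wapali → wafali
  ⇒ as a loan: wafali
Hirani 'wafali' matches the loan outcome 'wafali', not the inherited 'afale' — it skipped the early Hirani changes, so it was borrowed from Seshoar.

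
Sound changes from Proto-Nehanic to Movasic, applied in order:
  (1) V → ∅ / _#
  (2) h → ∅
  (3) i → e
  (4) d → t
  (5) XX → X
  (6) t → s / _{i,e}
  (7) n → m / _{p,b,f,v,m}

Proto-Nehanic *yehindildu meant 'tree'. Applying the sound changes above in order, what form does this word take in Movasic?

yenselt

Movasic: *yehindildu
  yehindildu → yehindild   [apocope]
  yehindild → yeindild   [h-loss]
  yeindild → yeendeld   [vowel merger]
  yeendeld → yeentelt   [unconditioned shift]
  yeentelt → yentelt   [degemination]
  yentelt → yenselt   [palatalisation]
  yenselt (rule 7 does not apply)
  giving Movasic yenselt.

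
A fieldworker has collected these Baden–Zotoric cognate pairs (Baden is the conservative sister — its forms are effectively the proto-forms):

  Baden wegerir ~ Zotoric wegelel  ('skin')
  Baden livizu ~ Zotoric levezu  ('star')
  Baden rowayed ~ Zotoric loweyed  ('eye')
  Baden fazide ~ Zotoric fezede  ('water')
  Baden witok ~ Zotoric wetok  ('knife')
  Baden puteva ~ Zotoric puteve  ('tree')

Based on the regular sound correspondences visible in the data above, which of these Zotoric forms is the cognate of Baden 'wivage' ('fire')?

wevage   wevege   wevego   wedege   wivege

livizu ~ levezu — Baden i corresponds to Zotoric e after a consonant, before a labial obstruent.
rowayed ~ loweyed, fazide ~ fezede — Baden a corresponds to Zotoric e after a consonant, before a consonant other than r, m, n, p, b, f, v.
Applying these to Baden 'wivage':
  wivage → wevage   (i→e after a consonant, before a labial obstruent)
  wevage → wevege   (a→e after a consonant, before a consonant other than r, m, n, p, b, f, v)
So the Zotoric cognate is 'wevege'.

wevege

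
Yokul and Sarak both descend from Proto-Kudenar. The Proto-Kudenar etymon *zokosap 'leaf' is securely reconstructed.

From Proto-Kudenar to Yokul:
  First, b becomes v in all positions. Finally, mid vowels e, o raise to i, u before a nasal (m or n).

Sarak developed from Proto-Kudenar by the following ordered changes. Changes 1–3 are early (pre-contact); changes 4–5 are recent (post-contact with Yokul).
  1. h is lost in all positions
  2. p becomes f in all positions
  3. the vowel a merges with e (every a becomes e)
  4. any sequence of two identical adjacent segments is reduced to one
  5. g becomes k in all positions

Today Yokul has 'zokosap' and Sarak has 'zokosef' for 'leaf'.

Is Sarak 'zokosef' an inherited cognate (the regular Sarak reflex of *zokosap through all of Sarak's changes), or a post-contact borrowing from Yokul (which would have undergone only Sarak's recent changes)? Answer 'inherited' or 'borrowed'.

If inherited, *zokosap would pass through all of Sarak's changes:
Sarak: start from *zokosap.
  rule 1: no change — zokosap
  rule 2 (unconditioned shift): zokosap → zokosaf
  rule 3 (vowel merger): zokosaf → zokosef
  rule 4: no change — zokosef
  rule 5: no change — zokosef
  ⇒ Sarak zokosef
If borrowed from Yokul 'zokosap' after the early changes, it would undergo only the recent ones:
  rule 4 (degemination): no change (zokosap)
  rule 5 (unconditioned shift): no change (zokosap)
  ⇒ as a loan: zokosap
Sarak 'zokosef' matches the inherited outcome exactly, so it is an inherited cognate, not a loan.

inherited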